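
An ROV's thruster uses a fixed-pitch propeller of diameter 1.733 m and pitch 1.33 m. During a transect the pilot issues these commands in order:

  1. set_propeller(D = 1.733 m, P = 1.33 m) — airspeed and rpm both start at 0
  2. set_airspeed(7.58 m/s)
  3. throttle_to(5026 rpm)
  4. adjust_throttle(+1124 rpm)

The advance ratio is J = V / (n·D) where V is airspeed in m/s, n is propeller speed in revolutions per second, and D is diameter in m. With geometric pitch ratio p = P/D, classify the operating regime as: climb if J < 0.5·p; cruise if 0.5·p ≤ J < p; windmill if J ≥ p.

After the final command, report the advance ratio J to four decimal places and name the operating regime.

J = 0.0427, regime = climb

set_propeller: D = 1.733 m, P = 1.33 m (p = P/D = 0.767455); state ← (V=0, rpm=0)
set_airspeed(7.58): V ← 7.58 m/s
throttle_to(5026): rpm ← 5026
adjust_throttle(+1124): rpm ← 5026 +1124 = 6150
final state: V = 7.58 m/s, rpm = 6150 → n = rpm/60 = 102.500000 rev/s
J = V / (n·D) = 7.58 / (102.500000 × 1.733) = 0.042672
regime bands: climb J<0.3837 | cruise [0.3837, 0.7675) | windmill J≥0.7675
J = 0.0427 → climb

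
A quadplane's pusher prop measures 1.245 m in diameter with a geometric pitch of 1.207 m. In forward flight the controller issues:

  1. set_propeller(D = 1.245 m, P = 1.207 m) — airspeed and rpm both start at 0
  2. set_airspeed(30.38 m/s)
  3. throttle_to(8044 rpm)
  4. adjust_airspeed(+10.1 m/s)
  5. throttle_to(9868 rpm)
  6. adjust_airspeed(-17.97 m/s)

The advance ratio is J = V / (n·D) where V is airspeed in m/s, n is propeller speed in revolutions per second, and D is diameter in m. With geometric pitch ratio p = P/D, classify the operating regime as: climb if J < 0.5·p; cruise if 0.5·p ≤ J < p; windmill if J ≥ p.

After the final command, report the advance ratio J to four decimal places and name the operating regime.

J = 0.1099, regime = climb

set_propeller: D = 1.245 m, P = 1.207 m (p = P/D = 0.969478); state ← (V=0, rpm=0)
set_airspeed(30.38): V ← 30.38 m/s
throttle_to(8044): rpm ← 8044
adjust_airspeed(+10.1): V ← 30.38 +10.1 = 40.48 m/s
throttle_to(9868): rpm ← 9868
adjust_airspeed(-17.97): V ← 40.48 -17.97 = 22.51 m/s
final state: V = 22.51 m/s, rpm = 9868 → n = rpm/60 = 164.466667 rev/s
J = V / (n·D) = 22.51 / (164.466667 × 1.245) = 0.109933
regime bands: climb J<0.4847 | cruise [0.4847, 0.9695) | windmill J≥0.9695
J = 0.1099 → climb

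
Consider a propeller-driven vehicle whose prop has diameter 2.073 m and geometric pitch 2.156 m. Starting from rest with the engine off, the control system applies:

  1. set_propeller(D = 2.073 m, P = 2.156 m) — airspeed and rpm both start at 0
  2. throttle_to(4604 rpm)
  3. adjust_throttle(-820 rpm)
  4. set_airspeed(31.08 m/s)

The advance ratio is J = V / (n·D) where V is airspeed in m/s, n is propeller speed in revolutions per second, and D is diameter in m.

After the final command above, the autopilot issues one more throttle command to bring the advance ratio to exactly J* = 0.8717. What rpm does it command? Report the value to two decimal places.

rpm = 1031.97

set_propeller: D = 2.073 m, P = 2.156 m (p = P/D = 1.040039); state ← (V=0, rpm=0)
throttle_to(4604): rpm ← 4604
adjust_throttle(-820): rpm ← 4604 -820 = 3784
set_airspeed(31.08): V ← 31.08 m/s
final state: V = 31.08 m/s, rpm = 3784 → n = rpm/60 = 63.066667 rev/s
target J* = 0.8717; solve J* = V/(n·D) for n: n = V/(J*·D) = 31.08/(0.8717 × 2.073) = 17.199454 rev/s
rpm = 60·n = 1031.967244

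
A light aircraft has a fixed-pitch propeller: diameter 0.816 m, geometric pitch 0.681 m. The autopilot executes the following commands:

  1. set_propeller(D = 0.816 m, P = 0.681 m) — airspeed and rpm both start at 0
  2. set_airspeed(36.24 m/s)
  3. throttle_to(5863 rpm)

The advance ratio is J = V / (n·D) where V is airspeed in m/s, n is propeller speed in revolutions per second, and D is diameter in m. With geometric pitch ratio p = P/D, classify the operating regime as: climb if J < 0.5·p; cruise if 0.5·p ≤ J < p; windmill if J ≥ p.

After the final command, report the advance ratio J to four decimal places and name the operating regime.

set_propeller: D = 0.816 m, P = 0.681 m (p = P/D = 0.834559); state ← (V=0, rpm=0)
set_airspeed(36.24): V ← 36.24 m/s
throttle_to(5863): rpm ← 5863
final state: V = 36.24 m/s, rpm = 5863 → n = rpm/60 = 97.716667 rev/s
J = V / (n·D) = 36.24 / (97.716667 × 0.816) = 0.454495
regime bands: climb J<0.4173 | cruise [0.4173, 0.8346) | windmill J≥0.8346
J = 0.4545 → cruise

J = 0.4545, regime = cruise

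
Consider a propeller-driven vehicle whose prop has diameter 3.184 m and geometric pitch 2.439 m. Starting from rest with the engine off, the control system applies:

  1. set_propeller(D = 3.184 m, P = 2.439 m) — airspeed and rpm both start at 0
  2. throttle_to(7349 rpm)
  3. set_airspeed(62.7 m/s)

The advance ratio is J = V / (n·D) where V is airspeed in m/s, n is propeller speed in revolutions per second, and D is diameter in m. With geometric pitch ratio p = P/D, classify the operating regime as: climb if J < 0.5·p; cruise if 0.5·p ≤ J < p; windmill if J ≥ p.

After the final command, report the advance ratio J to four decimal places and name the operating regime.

set_propeller: D = 3.184 m, P = 2.439 m (p = P/D = 0.766018); state ← (V=0, rpm=0)
throttle_to(7349): rpm ← 7349
set_airspeed(62.7): V ← 62.7 m/s
final state: V = 62.7 m/s, rpm = 7349 → n = rpm/60 = 122.483333 rev/s
J = V / (n·D) = 62.7 / (122.483333 × 3.184) = 0.160775
regime bands: climb J<0.3830 | cruise [0.3830, 0.7660) | windmill J≥0.7660
J = 0.1608 → climb

J = 0.1608, regime = climb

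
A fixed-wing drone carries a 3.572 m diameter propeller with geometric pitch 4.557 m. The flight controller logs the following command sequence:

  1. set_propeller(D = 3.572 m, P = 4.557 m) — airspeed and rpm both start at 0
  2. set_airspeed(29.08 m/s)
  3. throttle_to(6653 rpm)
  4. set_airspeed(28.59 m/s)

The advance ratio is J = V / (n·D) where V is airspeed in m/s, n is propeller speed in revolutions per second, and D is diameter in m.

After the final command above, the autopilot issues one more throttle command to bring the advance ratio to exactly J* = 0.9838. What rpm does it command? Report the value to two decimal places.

rpm = 488.14

set_propeller: D = 3.572 m, P = 4.557 m (p = P/D = 1.275756); state ← (V=0, rpm=0)
set_airspeed(29.08): V ← 29.08 m/s
throttle_to(6653): rpm ← 6653
set_airspeed(28.59): V ← 28.59 m/s
final state: V = 28.59 m/s, rpm = 6653 → n = rpm/60 = 110.883333 rev/s
target J* = 0.9838; solve J* = V/(n·D) for n: n = V/(J*·D) = 28.59/(0.9838 × 3.572) = 8.135718 rev/s
rpm = 60·n = 488.143080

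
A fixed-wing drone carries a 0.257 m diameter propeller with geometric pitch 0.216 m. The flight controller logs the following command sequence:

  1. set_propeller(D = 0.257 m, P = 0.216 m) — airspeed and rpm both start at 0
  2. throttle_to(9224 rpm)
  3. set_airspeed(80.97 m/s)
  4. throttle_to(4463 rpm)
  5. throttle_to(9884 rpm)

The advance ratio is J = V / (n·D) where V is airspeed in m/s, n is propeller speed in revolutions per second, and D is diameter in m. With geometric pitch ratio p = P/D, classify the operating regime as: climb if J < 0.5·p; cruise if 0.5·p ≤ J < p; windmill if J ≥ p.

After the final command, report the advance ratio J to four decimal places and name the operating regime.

J = 1.9125, regime = windmill

set_propeller: D = 0.257 m, P = 0.216 m (p = P/D = 0.840467); state ← (V=0, rpm=0)
throttle_to(9224): rpm ← 9224
set_airspeed(80.97): V ← 80.97 m/s
throttle_to(4463): rpm ← 4463
throttle_to(9884): rpm ← 9884
final state: V = 80.97 m/s, rpm = 9884 → n = rpm/60 = 164.733333 rev/s
J = V / (n·D) = 80.97 / (164.733333 × 0.257) = 1.912536
regime bands: climb J<0.4202 | cruise [0.4202, 0.8405) | windmill J≥0.8405
J = 1.9125 → windmill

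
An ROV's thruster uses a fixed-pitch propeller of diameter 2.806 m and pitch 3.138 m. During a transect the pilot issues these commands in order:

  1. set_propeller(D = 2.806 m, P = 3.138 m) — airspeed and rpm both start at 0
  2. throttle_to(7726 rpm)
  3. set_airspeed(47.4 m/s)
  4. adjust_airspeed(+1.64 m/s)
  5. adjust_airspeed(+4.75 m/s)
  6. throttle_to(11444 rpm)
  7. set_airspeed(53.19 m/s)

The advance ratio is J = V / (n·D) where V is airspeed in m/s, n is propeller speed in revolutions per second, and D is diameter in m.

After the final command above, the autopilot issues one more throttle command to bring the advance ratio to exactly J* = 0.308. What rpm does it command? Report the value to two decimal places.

set_propeller: D = 2.806 m, P = 3.138 m (p = P/D = 1.118318); state ← (V=0, rpm=0)
throttle_to(7726): rpm ← 7726
set_airspeed(47.4): V ← 47.4 m/s
adjust_airspeed(+1.64): V ← 47.4 +1.64 = 49.04 m/s
adjust_airspeed(+4.75): V ← 49.04 +4.75 = 53.79 m/s
throttle_to(11444): rpm ← 11444
set_airspeed(53.19): V ← 53.19 m/s
final state: V = 53.19 m/s, rpm = 11444 → n = rpm/60 = 190.733333 rev/s
target J* = 0.308; solve J* = V/(n·D) for n: n = V/(J*·D) = 53.19/(0.308 × 2.806) = 61.544834 rev/s
rpm = 60·n = 3692.690061

rpm = 3692.69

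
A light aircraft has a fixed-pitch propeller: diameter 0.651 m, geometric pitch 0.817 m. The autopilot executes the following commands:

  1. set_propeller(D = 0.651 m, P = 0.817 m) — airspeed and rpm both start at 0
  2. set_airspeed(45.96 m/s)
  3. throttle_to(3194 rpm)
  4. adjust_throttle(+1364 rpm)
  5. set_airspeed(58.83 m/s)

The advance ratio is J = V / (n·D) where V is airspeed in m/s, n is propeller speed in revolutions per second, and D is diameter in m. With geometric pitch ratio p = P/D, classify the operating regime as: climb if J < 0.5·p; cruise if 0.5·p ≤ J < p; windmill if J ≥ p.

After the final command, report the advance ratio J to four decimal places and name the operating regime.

set_propeller: D = 0.651 m, P = 0.817 m (p = P/D = 1.254992); state ← (V=0, rpm=0)
set_airspeed(45.96): V ← 45.96 m/s
throttle_to(3194): rpm ← 3194
adjust_throttle(+1364): rpm ← 3194 +1364 = 4558
set_airspeed(58.83): V ← 58.83 m/s
final state: V = 58.83 m/s, rpm = 4558 → n = rpm/60 = 75.966667 rev/s
J = V / (n·D) = 58.83 / (75.966667 × 0.651) = 1.189583
regime bands: climb J<0.6275 | cruise [0.6275, 1.2550) | windmill J≥1.2550
J = 1.1896 → cruise

J = 1.1896, regime = cruise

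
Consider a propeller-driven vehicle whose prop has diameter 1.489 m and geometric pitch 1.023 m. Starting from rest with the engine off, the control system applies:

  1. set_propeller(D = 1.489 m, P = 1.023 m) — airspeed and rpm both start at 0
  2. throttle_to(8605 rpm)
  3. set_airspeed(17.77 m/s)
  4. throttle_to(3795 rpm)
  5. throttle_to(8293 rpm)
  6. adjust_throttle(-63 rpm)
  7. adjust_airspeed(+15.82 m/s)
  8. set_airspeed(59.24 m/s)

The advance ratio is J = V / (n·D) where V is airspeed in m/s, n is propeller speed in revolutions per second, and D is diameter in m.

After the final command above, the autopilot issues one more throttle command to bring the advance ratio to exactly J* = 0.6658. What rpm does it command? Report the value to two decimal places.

set_propeller: D = 1.489 m, P = 1.023 m (p = P/D = 0.687038); state ← (V=0, rpm=0)
throttle_to(8605): rpm ← 8605
set_airspeed(17.77): V ← 17.77 m/s
throttle_to(3795): rpm ← 3795
throttle_to(8293): rpm ← 8293
adjust_throttle(-63): rpm ← 8293 -63 = 8230
adjust_airspeed(+15.82): V ← 17.77 +15.82 = 33.59 m/s
set_airspeed(59.24): V ← 59.24 m/s
final state: V = 59.24 m/s, rpm = 8230 → n = rpm/60 = 137.166667 rev/s
target J* = 0.6658; solve J* = V/(n·D) for n: n = V/(J*·D) = 59.24/(0.6658 × 1.489) = 59.755318 rev/s
rpm = 60·n = 3585.319075

rpm = 3585.32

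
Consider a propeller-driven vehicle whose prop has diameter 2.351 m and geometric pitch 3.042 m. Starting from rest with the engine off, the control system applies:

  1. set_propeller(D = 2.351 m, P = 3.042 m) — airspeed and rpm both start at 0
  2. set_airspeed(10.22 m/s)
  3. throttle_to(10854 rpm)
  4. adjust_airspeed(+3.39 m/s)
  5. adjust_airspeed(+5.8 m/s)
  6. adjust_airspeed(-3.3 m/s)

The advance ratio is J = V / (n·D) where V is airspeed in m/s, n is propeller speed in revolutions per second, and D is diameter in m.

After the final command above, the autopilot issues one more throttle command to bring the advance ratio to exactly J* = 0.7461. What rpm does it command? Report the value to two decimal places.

set_propeller: D = 2.351 m, P = 3.042 m (p = P/D = 1.293917); state ← (V=0, rpm=0)
set_airspeed(10.22): V ← 10.22 m/s
throttle_to(10854): rpm ← 10854
adjust_airspeed(+3.39): V ← 10.22 +3.39 = 13.61 m/s
adjust_airspeed(+5.8): V ← 13.61 +5.8 = 19.41 m/s
adjust_airspeed(-3.3): V ← 19.41 -3.3 = 16.11 m/s
final state: V = 16.11 m/s, rpm = 10854 → n = rpm/60 = 180.900000 rev/s
target J* = 0.7461; solve J* = V/(n·D) for n: n = V/(J*·D) = 16.11/(0.7461 × 2.351) = 9.184296 rev/s
rpm = 60·n = 551.057759

rpm = 551.06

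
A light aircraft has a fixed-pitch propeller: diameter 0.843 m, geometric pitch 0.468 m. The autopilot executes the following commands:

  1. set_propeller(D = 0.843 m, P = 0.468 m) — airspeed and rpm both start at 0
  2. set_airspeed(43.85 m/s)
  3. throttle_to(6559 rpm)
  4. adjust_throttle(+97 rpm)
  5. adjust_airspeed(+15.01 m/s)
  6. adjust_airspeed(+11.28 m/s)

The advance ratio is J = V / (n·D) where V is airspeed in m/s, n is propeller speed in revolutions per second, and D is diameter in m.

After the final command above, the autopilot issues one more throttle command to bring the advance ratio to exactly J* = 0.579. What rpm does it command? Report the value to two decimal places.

rpm = 8622.06

set_propeller: D = 0.843 m, P = 0.468 m (p = P/D = 0.555160); state ← (V=0, rpm=0)
set_airspeed(43.85): V ← 43.85 m/s
throttle_to(6559): rpm ← 6559
adjust_throttle(+97): rpm ← 6559 +97 = 6656
adjust_airspeed(+15.01): V ← 43.85 +15.01 = 58.86 m/s
adjust_airspeed(+11.28): V ← 58.86 +11.28 = 70.14 m/s
final state: V = 70.14 m/s, rpm = 6656 → n = rpm/60 = 110.933333 rev/s
target J* = 0.579; solve J* = V/(n·D) for n: n = V/(J*·D) = 70.14/(0.579 × 0.843) = 143.700945 rev/s
rpm = 60·n = 8622.056681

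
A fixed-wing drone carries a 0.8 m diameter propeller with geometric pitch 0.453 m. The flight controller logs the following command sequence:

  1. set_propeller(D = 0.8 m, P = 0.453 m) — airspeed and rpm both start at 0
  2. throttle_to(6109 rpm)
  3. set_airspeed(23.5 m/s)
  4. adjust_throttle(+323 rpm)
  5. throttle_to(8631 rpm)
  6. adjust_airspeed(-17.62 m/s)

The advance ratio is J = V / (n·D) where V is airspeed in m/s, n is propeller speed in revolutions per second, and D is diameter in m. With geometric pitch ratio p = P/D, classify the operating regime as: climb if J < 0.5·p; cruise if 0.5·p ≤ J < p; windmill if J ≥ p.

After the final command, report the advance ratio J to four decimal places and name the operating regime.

set_propeller: D = 0.8 m, P = 0.453 m (p = P/D = 0.566250); state ← (V=0, rpm=0)
throttle_to(6109): rpm ← 6109
set_airspeed(23.5): V ← 23.5 m/s
adjust_throttle(+323): rpm ← 6109 +323 = 6432
throttle_to(8631): rpm ← 8631
adjust_airspeed(-17.62): V ← 23.5 -17.62 = 5.88 m/s
final state: V = 5.88 m/s, rpm = 8631 → n = rpm/60 = 143.850000 rev/s
J = V / (n·D) = 5.88 / (143.850000 × 0.8) = 0.051095
regime bands: climb J<0.2831 | cruise [0.2831, 0.5663) | windmill J≥0.5663
J = 0.0511 → climb

J = 0.0511, regime = climb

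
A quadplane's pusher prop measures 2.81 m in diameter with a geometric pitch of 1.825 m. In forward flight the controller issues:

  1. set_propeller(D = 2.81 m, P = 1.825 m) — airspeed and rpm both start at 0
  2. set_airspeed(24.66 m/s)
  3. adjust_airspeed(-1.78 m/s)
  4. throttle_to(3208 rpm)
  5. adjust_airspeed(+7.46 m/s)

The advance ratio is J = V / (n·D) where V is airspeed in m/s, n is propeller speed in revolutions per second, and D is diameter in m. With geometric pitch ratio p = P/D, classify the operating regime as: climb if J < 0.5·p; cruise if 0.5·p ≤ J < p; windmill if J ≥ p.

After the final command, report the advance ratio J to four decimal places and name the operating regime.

J = 0.2019, regime = climb

set_propeller: D = 2.81 m, P = 1.825 m (p = P/D = 0.649466); state ← (V=0, rpm=0)
set_airspeed(24.66): V ← 24.66 m/s
adjust_airspeed(-1.78): V ← 24.66 -1.78 = 22.88 m/s
throttle_to(3208): rpm ← 3208
adjust_airspeed(+7.46): V ← 22.88 +7.46 = 30.34 m/s
final state: V = 30.34 m/s, rpm = 3208 → n = rpm/60 = 53.466667 rev/s
J = V / (n·D) = 30.34 / (53.466667 × 2.81) = 0.201942
regime bands: climb J<0.3247 | cruise [0.3247, 0.6495) | windmill J≥0.6495
J = 0.2019 → climb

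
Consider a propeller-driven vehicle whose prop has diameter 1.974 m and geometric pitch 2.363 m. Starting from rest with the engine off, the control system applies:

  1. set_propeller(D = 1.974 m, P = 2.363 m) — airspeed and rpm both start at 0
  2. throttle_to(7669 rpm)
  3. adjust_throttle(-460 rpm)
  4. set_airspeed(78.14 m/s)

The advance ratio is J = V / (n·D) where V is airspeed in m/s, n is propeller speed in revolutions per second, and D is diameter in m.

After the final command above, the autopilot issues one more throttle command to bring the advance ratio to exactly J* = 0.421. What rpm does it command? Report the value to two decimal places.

rpm = 5641.51

set_propeller: D = 1.974 m, P = 2.363 m (p = P/D = 1.197062); state ← (V=0, rpm=0)
throttle_to(7669): rpm ← 7669
adjust_throttle(-460): rpm ← 7669 -460 = 7209
set_airspeed(78.14): V ← 78.14 m/s
final state: V = 78.14 m/s, rpm = 7209 → n = rpm/60 = 120.150000 rev/s
target J* = 0.421; solve J* = V/(n·D) for n: n = V/(J*·D) = 78.14/(0.421 × 1.974) = 94.025178 rev/s
rpm = 60·n = 5641.510660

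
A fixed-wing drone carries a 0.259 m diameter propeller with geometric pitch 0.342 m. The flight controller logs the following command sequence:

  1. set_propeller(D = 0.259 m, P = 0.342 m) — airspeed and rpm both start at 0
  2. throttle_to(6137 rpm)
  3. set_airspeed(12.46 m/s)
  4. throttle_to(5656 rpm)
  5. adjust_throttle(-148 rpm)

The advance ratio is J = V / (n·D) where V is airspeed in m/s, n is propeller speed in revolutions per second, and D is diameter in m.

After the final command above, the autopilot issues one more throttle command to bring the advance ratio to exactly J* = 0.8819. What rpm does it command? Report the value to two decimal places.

set_propeller: D = 0.259 m, P = 0.342 m (p = P/D = 1.320463); state ← (V=0, rpm=0)
throttle_to(6137): rpm ← 6137
set_airspeed(12.46): V ← 12.46 m/s
throttle_to(5656): rpm ← 5656
adjust_throttle(-148): rpm ← 5656 -148 = 5508
final state: V = 12.46 m/s, rpm = 5508 → n = rpm/60 = 91.800000 rev/s
target J* = 0.8819; solve J* = V/(n·D) for n: n = V/(J*·D) = 12.46/(0.8819 × 0.259) = 54.550525 rev/s
rpm = 60·n = 3273.031508

rpm = 3273.03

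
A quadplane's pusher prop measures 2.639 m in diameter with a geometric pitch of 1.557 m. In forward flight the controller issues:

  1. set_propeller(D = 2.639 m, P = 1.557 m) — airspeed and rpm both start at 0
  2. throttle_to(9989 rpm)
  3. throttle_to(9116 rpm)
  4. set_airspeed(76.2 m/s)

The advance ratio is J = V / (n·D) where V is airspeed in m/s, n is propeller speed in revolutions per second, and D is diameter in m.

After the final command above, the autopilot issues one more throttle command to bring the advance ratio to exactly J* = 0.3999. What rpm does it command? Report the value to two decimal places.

rpm = 4332.27

set_propeller: D = 2.639 m, P = 1.557 m (p = P/D = 0.589996); state ← (V=0, rpm=0)
throttle_to(9989): rpm ← 9989
throttle_to(9116): rpm ← 9116
set_airspeed(76.2): V ← 76.2 m/s
final state: V = 76.2 m/s, rpm = 9116 → n = rpm/60 = 151.933333 rev/s
target J* = 0.3999; solve J* = V/(n·D) for n: n = V/(J*·D) = 76.2/(0.3999 × 2.639) = 72.204485 rev/s
rpm = 60·n = 4332.269123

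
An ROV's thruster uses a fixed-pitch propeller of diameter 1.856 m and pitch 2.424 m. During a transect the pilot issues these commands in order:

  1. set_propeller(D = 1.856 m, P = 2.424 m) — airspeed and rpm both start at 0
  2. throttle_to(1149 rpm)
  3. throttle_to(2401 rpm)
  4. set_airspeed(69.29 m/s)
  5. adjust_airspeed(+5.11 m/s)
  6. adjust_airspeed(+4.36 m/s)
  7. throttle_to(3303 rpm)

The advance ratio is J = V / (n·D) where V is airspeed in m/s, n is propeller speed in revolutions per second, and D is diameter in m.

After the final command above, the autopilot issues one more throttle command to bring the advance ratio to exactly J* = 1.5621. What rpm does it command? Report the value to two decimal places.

set_propeller: D = 1.856 m, P = 2.424 m (p = P/D = 1.306034); state ← (V=0, rpm=0)
throttle_to(1149): rpm ← 1149
throttle_to(2401): rpm ← 2401
set_airspeed(69.29): V ← 69.29 m/s
adjust_airspeed(+5.11): V ← 69.29 +5.11 = 74.4 m/s
adjust_airspeed(+4.36): V ← 74.4 +4.36 = 78.76 m/s
throttle_to(3303): rpm ← 3303
final state: V = 78.76 m/s, rpm = 3303 → n = rpm/60 = 55.050000 rev/s
target J* = 1.5621; solve J* = V/(n·D) for n: n = V/(J*·D) = 78.76/(1.5621 × 1.856) = 27.165575 rev/s
rpm = 60·n = 1629.934505

rpm = 1629.93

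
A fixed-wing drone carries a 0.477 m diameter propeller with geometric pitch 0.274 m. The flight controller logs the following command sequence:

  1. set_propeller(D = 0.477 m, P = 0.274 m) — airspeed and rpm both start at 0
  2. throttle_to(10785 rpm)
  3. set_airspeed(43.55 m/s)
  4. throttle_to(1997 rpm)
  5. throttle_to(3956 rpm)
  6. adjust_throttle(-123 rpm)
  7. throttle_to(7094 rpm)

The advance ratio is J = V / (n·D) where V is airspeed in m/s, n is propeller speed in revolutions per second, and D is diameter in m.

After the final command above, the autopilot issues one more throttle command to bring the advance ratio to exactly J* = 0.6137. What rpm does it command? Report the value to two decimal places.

rpm = 8926.16

set_propeller: D = 0.477 m, P = 0.274 m (p = P/D = 0.574423); state ← (V=0, rpm=0)
throttle_to(10785): rpm ← 10785
set_airspeed(43.55): V ← 43.55 m/s
throttle_to(1997): rpm ← 1997
throttle_to(3956): rpm ← 3956
adjust_throttle(-123): rpm ← 3956 -123 = 3833
throttle_to(7094): rpm ← 7094
final state: V = 43.55 m/s, rpm = 7094 → n = rpm/60 = 118.233333 rev/s
target J* = 0.6137; solve J* = V/(n·D) for n: n = V/(J*·D) = 43.55/(0.6137 × 0.477) = 148.769416 rev/s
rpm = 60·n = 8926.164936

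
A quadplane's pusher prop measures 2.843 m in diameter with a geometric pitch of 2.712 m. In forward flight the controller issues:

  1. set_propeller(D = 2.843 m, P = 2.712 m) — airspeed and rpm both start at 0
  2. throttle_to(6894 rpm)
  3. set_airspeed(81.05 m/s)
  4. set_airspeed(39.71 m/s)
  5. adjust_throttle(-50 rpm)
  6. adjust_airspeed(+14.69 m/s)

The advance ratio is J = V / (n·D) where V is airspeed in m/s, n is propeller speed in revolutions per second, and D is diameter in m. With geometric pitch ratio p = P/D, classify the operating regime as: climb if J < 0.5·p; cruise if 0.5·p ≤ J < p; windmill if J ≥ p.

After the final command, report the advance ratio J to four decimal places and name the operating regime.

J = 0.1678, regime = climb

set_propeller: D = 2.843 m, P = 2.712 m (p = P/D = 0.953922); state ← (V=0, rpm=0)
throttle_to(6894): rpm ← 6894
set_airspeed(81.05): V ← 81.05 m/s
set_airspeed(39.71): V ← 39.71 m/s
adjust_throttle(-50): rpm ← 6894 -50 = 6844
adjust_airspeed(+14.69): V ← 39.71 +14.69 = 54.4 m/s
final state: V = 54.4 m/s, rpm = 6844 → n = rpm/60 = 114.066667 rev/s
J = V / (n·D) = 54.4 / (114.066667 × 2.843) = 0.167750
regime bands: climb J<0.4770 | cruise [0.4770, 0.9539) | windmill J≥0.9539
J = 0.1678 → climb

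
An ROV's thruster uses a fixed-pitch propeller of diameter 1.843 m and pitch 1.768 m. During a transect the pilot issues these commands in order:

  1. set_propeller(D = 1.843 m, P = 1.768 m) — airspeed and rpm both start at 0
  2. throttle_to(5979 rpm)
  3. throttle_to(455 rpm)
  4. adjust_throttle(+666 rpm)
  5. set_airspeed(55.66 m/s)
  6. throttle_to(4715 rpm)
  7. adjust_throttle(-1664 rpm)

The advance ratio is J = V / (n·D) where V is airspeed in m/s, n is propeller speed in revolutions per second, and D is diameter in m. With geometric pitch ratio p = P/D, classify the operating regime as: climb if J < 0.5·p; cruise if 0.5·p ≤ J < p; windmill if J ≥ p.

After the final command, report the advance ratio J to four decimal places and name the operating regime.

set_propeller: D = 1.843 m, P = 1.768 m (p = P/D = 0.959305); state ← (V=0, rpm=0)
throttle_to(5979): rpm ← 5979
throttle_to(455): rpm ← 455
adjust_throttle(+666): rpm ← 455 +666 = 1121
set_airspeed(55.66): V ← 55.66 m/s
throttle_to(4715): rpm ← 4715
adjust_throttle(-1664): rpm ← 4715 -1664 = 3051
final state: V = 55.66 m/s, rpm = 3051 → n = rpm/60 = 50.850000 rev/s
J = V / (n·D) = 55.66 / (50.850000 × 1.843) = 0.593919
regime bands: climb J<0.4797 | cruise [0.4797, 0.9593) | windmill J≥0.9593
J = 0.5939 → cruise

J = 0.5939, regime = cruise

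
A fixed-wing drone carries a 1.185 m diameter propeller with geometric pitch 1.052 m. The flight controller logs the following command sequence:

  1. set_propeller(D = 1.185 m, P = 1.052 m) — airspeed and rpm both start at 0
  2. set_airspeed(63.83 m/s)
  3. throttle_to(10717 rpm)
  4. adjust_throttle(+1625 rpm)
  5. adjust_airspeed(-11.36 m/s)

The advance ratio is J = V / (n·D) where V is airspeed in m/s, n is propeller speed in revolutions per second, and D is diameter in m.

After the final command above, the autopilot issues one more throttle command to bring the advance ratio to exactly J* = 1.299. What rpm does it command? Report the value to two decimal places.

set_propeller: D = 1.185 m, P = 1.052 m (p = P/D = 0.887764); state ← (V=0, rpm=0)
set_airspeed(63.83): V ← 63.83 m/s
throttle_to(10717): rpm ← 10717
adjust_throttle(+1625): rpm ← 10717 +1625 = 12342
adjust_airspeed(-11.36): V ← 63.83 -11.36 = 52.47 m/s
final state: V = 52.47 m/s, rpm = 12342 → n = rpm/60 = 205.700000 rev/s
target J* = 1.299; solve J* = V/(n·D) for n: n = V/(J*·D) = 52.47/(1.299 × 1.185) = 34.086590 rev/s
rpm = 60·n = 2045.195428

rpm = 2045.20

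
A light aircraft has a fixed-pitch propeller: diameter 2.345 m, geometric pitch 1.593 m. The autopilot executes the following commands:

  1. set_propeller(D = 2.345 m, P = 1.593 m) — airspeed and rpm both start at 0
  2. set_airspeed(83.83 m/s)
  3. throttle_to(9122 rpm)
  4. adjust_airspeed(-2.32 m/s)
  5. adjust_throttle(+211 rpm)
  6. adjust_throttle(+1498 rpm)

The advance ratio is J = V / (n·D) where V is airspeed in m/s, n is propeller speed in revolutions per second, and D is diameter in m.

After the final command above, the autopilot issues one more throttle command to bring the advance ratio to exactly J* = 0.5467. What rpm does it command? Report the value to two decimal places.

rpm = 3814.79

set_propeller: D = 2.345 m, P = 1.593 m (p = P/D = 0.679318); state ← (V=0, rpm=0)
set_airspeed(83.83): V ← 83.83 m/s
throttle_to(9122): rpm ← 9122
adjust_airspeed(-2.32): V ← 83.83 -2.32 = 81.51 m/s
adjust_throttle(+211): rpm ← 9122 +211 = 9333
adjust_throttle(+1498): rpm ← 9333 +1498 = 10831
final state: V = 81.51 m/s, rpm = 10831 → n = rpm/60 = 180.516667 rev/s
target J* = 0.5467; solve J* = V/(n·D) for n: n = V/(J*·D) = 81.51/(0.5467 × 2.345) = 63.579773 rev/s
rpm = 60·n = 3814.786373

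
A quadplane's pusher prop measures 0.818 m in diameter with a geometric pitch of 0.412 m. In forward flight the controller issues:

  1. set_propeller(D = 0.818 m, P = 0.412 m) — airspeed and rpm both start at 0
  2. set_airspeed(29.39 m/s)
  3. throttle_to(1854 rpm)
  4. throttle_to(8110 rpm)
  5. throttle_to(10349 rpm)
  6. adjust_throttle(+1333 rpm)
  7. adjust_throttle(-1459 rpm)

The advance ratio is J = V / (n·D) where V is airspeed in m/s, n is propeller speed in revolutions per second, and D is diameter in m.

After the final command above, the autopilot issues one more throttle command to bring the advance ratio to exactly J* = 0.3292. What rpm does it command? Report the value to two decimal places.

set_propeller: D = 0.818 m, P = 0.412 m (p = P/D = 0.503667); state ← (V=0, rpm=0)
set_airspeed(29.39): V ← 29.39 m/s
throttle_to(1854): rpm ← 1854
throttle_to(8110): rpm ← 8110
throttle_to(10349): rpm ← 10349
adjust_throttle(+1333): rpm ← 10349 +1333 = 11682
adjust_throttle(-1459): rpm ← 11682 -1459 = 10223
final state: V = 29.39 m/s, rpm = 10223 → n = rpm/60 = 170.383333 rev/s
target J* = 0.3292; solve J* = V/(n·D) for n: n = V/(J*·D) = 29.39/(0.3292 × 0.818) = 109.140630 rev/s
rpm = 60·n = 6548.437792

rpm = 6548.44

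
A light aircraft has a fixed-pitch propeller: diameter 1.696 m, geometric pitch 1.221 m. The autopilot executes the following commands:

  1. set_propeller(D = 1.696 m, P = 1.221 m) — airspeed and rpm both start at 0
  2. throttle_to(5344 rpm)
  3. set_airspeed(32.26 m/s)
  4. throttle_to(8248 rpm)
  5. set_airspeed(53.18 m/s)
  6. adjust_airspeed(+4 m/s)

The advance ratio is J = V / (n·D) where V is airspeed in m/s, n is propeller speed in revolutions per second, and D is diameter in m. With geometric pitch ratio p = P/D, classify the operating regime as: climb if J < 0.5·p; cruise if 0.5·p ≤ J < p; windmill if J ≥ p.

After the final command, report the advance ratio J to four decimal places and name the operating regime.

J = 0.2453, regime = climb

set_propeller: D = 1.696 m, P = 1.221 m (p = P/D = 0.719929); state ← (V=0, rpm=0)
throttle_to(5344): rpm ← 5344
set_airspeed(32.26): V ← 32.26 m/s
throttle_to(8248): rpm ← 8248
set_airspeed(53.18): V ← 53.18 m/s
adjust_airspeed(+4): V ← 53.18 +4 = 57.18 m/s
final state: V = 57.18 m/s, rpm = 8248 → n = rpm/60 = 137.466667 rev/s
J = V / (n·D) = 57.18 / (137.466667 × 1.696) = 0.245257
regime bands: climb J<0.3600 | cruise [0.3600, 0.7199) | windmill J≥0.7199
J = 0.2453 → climb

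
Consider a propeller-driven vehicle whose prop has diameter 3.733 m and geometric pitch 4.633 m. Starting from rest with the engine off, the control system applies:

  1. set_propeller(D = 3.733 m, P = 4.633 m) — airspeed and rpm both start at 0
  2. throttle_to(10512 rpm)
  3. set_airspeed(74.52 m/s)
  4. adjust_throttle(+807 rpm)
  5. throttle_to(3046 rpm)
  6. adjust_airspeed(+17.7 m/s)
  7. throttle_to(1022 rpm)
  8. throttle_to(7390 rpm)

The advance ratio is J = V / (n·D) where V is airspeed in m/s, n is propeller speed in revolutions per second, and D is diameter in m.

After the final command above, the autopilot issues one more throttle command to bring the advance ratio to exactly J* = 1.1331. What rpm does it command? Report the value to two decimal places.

set_propeller: D = 3.733 m, P = 4.633 m (p = P/D = 1.241093); state ← (V=0, rpm=0)
throttle_to(10512): rpm ← 10512
set_airspeed(74.52): V ← 74.52 m/s
adjust_throttle(+807): rpm ← 10512 +807 = 11319
throttle_to(3046): rpm ← 3046
adjust_airspeed(+17.7): V ← 74.52 +17.7 = 92.22 m/s
throttle_to(1022): rpm ← 1022
throttle_to(7390): rpm ← 7390
final state: V = 92.22 m/s, rpm = 7390 → n = rpm/60 = 123.166667 rev/s
target J* = 1.1331; solve J* = V/(n·D) for n: n = V/(J*·D) = 92.22/(1.1331 × 3.733) = 21.802128 rev/s
rpm = 60·n = 1308.127690

rpm = 1308.13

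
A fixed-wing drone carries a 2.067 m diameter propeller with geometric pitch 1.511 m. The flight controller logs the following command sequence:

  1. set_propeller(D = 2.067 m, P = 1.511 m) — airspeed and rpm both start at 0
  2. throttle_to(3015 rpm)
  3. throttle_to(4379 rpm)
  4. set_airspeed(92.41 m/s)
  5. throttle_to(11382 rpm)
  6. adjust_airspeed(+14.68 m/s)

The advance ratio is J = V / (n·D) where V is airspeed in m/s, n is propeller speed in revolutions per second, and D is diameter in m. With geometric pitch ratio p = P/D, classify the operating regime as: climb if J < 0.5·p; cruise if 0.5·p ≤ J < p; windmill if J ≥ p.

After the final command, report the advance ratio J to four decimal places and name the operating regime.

set_propeller: D = 2.067 m, P = 1.511 m (p = P/D = 0.731011); state ← (V=0, rpm=0)
throttle_to(3015): rpm ← 3015
throttle_to(4379): rpm ← 4379
set_airspeed(92.41): V ← 92.41 m/s
throttle_to(11382): rpm ← 11382
adjust_airspeed(+14.68): V ← 92.41 +14.68 = 107.09 m/s
final state: V = 107.09 m/s, rpm = 11382 → n = rpm/60 = 189.700000 rev/s
J = V / (n·D) = 107.09 / (189.700000 × 2.067) = 0.273112
regime bands: climb J<0.3655 | cruise [0.3655, 0.7310) | windmill J≥0.7310
J = 0.2731 → climb

J = 0.2731, regime = climb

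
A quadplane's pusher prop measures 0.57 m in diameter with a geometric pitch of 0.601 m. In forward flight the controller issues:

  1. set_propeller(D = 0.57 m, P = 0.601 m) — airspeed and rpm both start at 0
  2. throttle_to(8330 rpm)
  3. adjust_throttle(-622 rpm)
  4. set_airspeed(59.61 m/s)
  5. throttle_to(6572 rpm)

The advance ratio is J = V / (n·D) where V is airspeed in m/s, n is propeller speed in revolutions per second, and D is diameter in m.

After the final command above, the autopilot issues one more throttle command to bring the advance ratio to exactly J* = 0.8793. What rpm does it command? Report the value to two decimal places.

rpm = 7136.06

set_propeller: D = 0.57 m, P = 0.601 m (p = P/D = 1.054386); state ← (V=0, rpm=0)
throttle_to(8330): rpm ← 8330
adjust_throttle(-622): rpm ← 8330 -622 = 7708
set_airspeed(59.61): V ← 59.61 m/s
throttle_to(6572): rpm ← 6572
final state: V = 59.61 m/s, rpm = 6572 → n = rpm/60 = 109.533333 rev/s
target J* = 0.8793; solve J* = V/(n·D) for n: n = V/(J*·D) = 59.61/(0.8793 × 0.57) = 118.934320 rev/s
rpm = 60·n = 7136.059186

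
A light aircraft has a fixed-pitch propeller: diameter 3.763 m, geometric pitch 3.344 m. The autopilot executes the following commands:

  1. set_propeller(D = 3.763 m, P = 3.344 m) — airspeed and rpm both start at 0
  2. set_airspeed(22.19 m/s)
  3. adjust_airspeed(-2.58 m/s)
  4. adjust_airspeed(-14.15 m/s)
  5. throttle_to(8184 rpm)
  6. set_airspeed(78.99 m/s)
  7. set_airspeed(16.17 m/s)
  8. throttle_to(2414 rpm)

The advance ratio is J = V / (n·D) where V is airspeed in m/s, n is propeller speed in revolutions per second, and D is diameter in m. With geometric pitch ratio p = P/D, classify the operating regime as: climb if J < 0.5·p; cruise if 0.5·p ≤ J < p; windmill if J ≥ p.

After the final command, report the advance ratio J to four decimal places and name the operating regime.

J = 0.1068, regime = climb

set_propeller: D = 3.763 m, P = 3.344 m (p = P/D = 0.888653); state ← (V=0, rpm=0)
set_airspeed(22.19): V ← 22.19 m/s
adjust_airspeed(-2.58): V ← 22.19 -2.58 = 19.61 m/s
adjust_airspeed(-14.15): V ← 19.61 -14.15 = 5.46 m/s
throttle_to(8184): rpm ← 8184
set_airspeed(78.99): V ← 78.99 m/s
set_airspeed(16.17): V ← 16.17 m/s
throttle_to(2414): rpm ← 2414
final state: V = 16.17 m/s, rpm = 2414 → n = rpm/60 = 40.233333 rev/s
J = V / (n·D) = 16.17 / (40.233333 × 3.763) = 0.106805
regime bands: climb J<0.4443 | cruise [0.4443, 0.8887) | windmill J≥0.8887
J = 0.1068 → climb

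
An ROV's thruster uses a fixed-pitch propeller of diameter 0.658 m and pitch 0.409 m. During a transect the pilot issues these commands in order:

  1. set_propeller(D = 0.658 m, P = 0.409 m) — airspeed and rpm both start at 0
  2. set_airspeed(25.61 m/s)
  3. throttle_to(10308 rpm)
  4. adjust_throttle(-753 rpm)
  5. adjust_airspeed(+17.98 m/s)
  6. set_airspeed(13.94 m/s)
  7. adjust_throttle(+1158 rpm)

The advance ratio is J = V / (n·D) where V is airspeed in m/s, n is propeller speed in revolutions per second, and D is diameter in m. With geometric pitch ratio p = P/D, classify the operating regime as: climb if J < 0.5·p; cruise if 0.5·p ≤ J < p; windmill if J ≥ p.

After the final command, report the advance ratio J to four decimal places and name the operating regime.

J = 0.1187, regime = climb

set_propeller: D = 0.658 m, P = 0.409 m (p = P/D = 0.621581); state ← (V=0, rpm=0)
set_airspeed(25.61): V ← 25.61 m/s
throttle_to(10308): rpm ← 10308
adjust_throttle(-753): rpm ← 10308 -753 = 9555
adjust_airspeed(+17.98): V ← 25.61 +17.98 = 43.59 m/s
set_airspeed(13.94): V ← 13.94 m/s
adjust_throttle(+1158): rpm ← 9555 +1158 = 10713
final state: V = 13.94 m/s, rpm = 10713 → n = rpm/60 = 178.550000 rev/s
J = V / (n·D) = 13.94 / (178.550000 × 0.658) = 0.118653
regime bands: climb J<0.3108 | cruise [0.3108, 0.6216) | windmill J≥0.6216
J = 0.1187 → climb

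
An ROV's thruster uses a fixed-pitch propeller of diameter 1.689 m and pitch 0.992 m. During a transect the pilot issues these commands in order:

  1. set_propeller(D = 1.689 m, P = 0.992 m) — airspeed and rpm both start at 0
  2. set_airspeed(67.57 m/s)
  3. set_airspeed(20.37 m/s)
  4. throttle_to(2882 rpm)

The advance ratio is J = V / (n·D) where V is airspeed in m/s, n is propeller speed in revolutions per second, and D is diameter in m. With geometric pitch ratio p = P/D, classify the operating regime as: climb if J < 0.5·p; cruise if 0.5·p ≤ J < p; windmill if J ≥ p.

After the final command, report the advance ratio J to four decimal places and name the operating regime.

J = 0.2511, regime = climb

set_propeller: D = 1.689 m, P = 0.992 m (p = P/D = 0.587330); state ← (V=0, rpm=0)
set_airspeed(67.57): V ← 67.57 m/s
set_airspeed(20.37): V ← 20.37 m/s
throttle_to(2882): rpm ← 2882
final state: V = 20.37 m/s, rpm = 2882 → n = rpm/60 = 48.033333 rev/s
J = V / (n·D) = 20.37 / (48.033333 × 1.689) = 0.251084
regime bands: climb J<0.2937 | cruise [0.2937, 0.5873) | windmill J≥0.5873
J = 0.2511 → climb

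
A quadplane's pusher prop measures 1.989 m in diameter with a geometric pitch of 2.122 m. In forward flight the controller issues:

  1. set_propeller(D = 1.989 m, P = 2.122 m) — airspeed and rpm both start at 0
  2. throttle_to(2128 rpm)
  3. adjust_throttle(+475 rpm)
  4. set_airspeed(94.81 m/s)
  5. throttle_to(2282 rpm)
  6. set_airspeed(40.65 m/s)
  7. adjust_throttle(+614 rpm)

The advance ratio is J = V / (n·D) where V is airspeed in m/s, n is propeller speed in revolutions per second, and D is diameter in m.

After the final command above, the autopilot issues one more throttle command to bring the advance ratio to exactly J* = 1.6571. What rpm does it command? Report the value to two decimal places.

rpm = 739.99

set_propeller: D = 1.989 m, P = 2.122 m (p = P/D = 1.066868); state ← (V=0, rpm=0)
throttle_to(2128): rpm ← 2128
adjust_throttle(+475): rpm ← 2128 +475 = 2603
set_airspeed(94.81): V ← 94.81 m/s
throttle_to(2282): rpm ← 2282
set_airspeed(40.65): V ← 40.65 m/s
adjust_throttle(+614): rpm ← 2282 +614 = 2896
final state: V = 40.65 m/s, rpm = 2896 → n = rpm/60 = 48.266667 rev/s
target J* = 1.6571; solve J* = V/(n·D) for n: n = V/(J*·D) = 40.65/(1.6571 × 1.989) = 12.333236 rev/s
rpm = 60·n = 739.994173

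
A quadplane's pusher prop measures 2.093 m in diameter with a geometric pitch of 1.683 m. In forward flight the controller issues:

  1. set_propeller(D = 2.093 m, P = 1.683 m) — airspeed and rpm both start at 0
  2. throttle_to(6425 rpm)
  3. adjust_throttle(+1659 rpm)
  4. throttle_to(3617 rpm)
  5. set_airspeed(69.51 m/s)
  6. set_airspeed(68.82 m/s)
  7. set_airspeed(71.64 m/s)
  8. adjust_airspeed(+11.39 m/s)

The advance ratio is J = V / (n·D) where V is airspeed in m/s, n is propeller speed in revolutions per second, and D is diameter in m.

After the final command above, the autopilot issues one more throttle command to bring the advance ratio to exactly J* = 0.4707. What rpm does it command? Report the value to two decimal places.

rpm = 5056.77

set_propeller: D = 2.093 m, P = 1.683 m (p = P/D = 0.804109); state ← (V=0, rpm=0)
throttle_to(6425): rpm ← 6425
adjust_throttle(+1659): rpm ← 6425 +1659 = 8084
throttle_to(3617): rpm ← 3617
set_airspeed(69.51): V ← 69.51 m/s
set_airspeed(68.82): V ← 68.82 m/s
set_airspeed(71.64): V ← 71.64 m/s
adjust_airspeed(+11.39): V ← 71.64 +11.39 = 83.03 m/s
final state: V = 83.03 m/s, rpm = 3617 → n = rpm/60 = 60.283333 rev/s
target J* = 0.4707; solve J* = V/(n·D) for n: n = V/(J*·D) = 83.03/(0.4707 × 2.093) = 84.279434 rev/s
rpm = 60·n = 5056.766051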